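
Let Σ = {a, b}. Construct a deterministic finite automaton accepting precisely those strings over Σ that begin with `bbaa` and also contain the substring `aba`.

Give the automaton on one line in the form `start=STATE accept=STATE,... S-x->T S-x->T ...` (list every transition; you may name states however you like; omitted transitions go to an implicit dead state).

Handle the two conditions separately and then intersect. One (6 states) tracks whether the input so far still matches the prefix `bbaa`; the other (4 states) tracks whether and how much of `aba` has been seen. Each combined state is a pair, one component from each; accept when both components accept. Minimizing collapses redundant product states.
        a   b  
>  q0   q1  q2 
   q1   q1  q1 
   q2   q1  q3 
   q3   q4  q1 
   q4   q5  q1 
   q5   q5  q6 
   q6   q7  q8 
 * q7   q7  q7 
   q8   q5  q8 
(> = start, * = accepting)

start=q0 accept=q7 q0-a->q1 q0-b->q2 q1-a->q1 q1-b->q1 q2-a->q1 q2-b->q3 q3-a->q4 q3-b->q1 q4-a->q5 q4-b->q1 q5-a->q5 q5-b->q6 q6-a->q7 q6-b->q8 q7-a->q7 q7-b->q7 q8-a->q5 q8-b->q8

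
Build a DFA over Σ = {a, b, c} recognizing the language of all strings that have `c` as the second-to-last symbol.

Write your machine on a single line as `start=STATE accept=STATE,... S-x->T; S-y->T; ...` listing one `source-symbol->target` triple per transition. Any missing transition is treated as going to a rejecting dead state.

A DFA must remember the last 2 symbols (since which symbol is second-to-last isn't known until the input ends). Use one state per possible window of the last ≤2 symbols; accept from those whose window starts with `c`.
With 13 states:
          a    b    c  
>  S0     S1   S2   S3 
   S1     S4   S5   S6 
   S2     S7   S8   S9 
   S3    S10  S11  S12 
   S4     S4   S5   S6 
   S5     S7   S8   S9 
   S6    S10  S11  S12 
   S7     S4   S5   S6 
   S8     S7   S8   S9 
   S9    S10  S11  S12 
 * S10    S4   S5   S6 
 * S11    S7   S8   S9 
 * S12   S10  S11  S12 
(> = start, * = accepting)

start=S0; accept=S10,S11,S12; S0-a->S1; S0-b->S2; S0-c->S3; S1-a->S4; S1-b->S5; S1-c->S6; S2-a->S7; S2-b->S8; S2-c->S9; S3-a->S10; S3-b->S11; S3-c->S12; S4-a->S4; S4-b->S5; S4-c->S6; S5-a->S7; S5-b->S8; S5-c->S9; S6-a->S10; S6-b->S11; S6-c->S12; S7-a->S4; S7-b->S5; S7-c->S6; S8-a->S7; S8-b->S8; S8-c->S9; S9-a->S10; S9-b->S11; S9-c->S12; S10-a->S4; S10-b->S5; S10-c->S6; S11-a->S7; S11-b->S8; S11-c->S9; S12-a->S10; S12-b->S11; S12-c->S12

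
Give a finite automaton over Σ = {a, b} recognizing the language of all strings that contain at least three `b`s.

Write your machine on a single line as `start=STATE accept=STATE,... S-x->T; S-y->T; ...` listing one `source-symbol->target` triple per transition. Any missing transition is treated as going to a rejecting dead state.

Count `b`s, saturating at 4: states S0 through S3 mean 0 through 3 `b`s seen; S4 means more than 3. Each `b` increments (capped at S4); other symbols loop. Accept from {S3, S4}.
5 states suffice.
        a   b  
>  S0   S0  S1 
   S1   S1  S2 
   S2   S2  S3 
 * S3   S3  S4 
 * S4   S4  S4 
(> = start, * = accepting)

start=S0; accept=S3,S4; S0-a->S0; S0-b->S1; S1-a->S1; S1-b->S2; S2-a->S2; S2-b->S3; S3-a->S3; S3-b->S4; S4-a->S4; S4-b->S4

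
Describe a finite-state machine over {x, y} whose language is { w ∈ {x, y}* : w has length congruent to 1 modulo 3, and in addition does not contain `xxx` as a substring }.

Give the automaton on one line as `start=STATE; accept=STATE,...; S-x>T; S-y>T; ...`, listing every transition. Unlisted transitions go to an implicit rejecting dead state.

Run two small machines in parallel and take their product. The first has 3 states tracking the input length modulo 3; the second has 4 states tracking partial matches of the forbidden pattern `xxx`. A product state is a pair (one from each), accepting exactly when both do. Equivalent product states are then merged.
        x   y  
>  S0   S1  S2 
 * S1   S3  S4 
 * S2   S5  S4 
   S3   S6  S0 
   S4   S7  S0 
   S5   S8  S0 
   S6   S6  S6 
   S7   S9  S2 
   S8   S6  S2 
 * S9   S6  S4 
(> = start, * = accepting)

start=S0; accept=S1,S2,S9; S0-x>S1; S0-y>S2; S1-x>S3; S1-y>S4; S2-x>S5; S2-y>S4; S3-x>S6; S3-y>S0; S4-x>S7; S4-y>S0; S5-x>S8; S5-y>S0; S6-x>S6; S6-y>S6; S7-x>S9; S7-y>S2; S8-x>S6; S8-y>S2; S9-x>S6; S9-y>S4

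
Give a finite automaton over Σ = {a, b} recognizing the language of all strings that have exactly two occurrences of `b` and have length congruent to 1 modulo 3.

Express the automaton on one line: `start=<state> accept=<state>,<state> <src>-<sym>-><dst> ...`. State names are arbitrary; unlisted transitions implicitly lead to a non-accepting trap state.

start=S0 accept=S9 S0-a->S1 S0-b->S2 S1-a->S3 S1-b->S4 S2-a->S4 S2-b->S5 S3-a->S0 S3-b->S6 S4-a->S6 S4-b->S7 S5-a->S7 S5-b->S8 S6-a->S2 S6-b->S9 S7-a->S9 S7-b->S10 S8-a->S10 S8-b->S10 S9-a->S5 S9-b->S11 S10-a->S11 S10-b->S11 S11-a->S8 S11-b->S8

Build one automaton per condition and run them in lockstep. The first has 4 states tracking the count of `b`s, saturating at 3; the second has 3 states tracking the input length modulo 3. A product state is a pair (one from each), accepting exactly when both do.
With 12 states:
          a    b  
>  S0     S1   S2 
   S1     S3   S4 
   S2     S4   S5 
   S3     S0   S6 
   S4     S6   S7 
   S5     S7   S8 
   S6     S2   S9 
   S7     S9  S10 
   S8    S10  S10 
 * S9     S5  S11 
   S10   S11  S11 
   S11    S8   S8 
(> = start, * = accepting)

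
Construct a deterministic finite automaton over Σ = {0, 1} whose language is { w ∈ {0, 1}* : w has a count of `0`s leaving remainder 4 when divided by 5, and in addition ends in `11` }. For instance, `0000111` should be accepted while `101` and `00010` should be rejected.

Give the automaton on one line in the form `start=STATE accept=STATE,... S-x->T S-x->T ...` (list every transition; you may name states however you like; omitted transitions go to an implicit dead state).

start=q0 accept=q6 q0-0->q1 q0-1->q0 q1-0->q2 q1-1->q1 q2-0->q3 q2-1->q2 q3-0->q4 q3-1->q3 q4-0->q0 q4-1->q5 q5-0->q0 q5-1->q6 q6-0->q0 q6-1->q6

Run two small machines in parallel and take their product. The first has 5 states tracking the count of `0`s modulo 5; the second has 3 states tracking how much of the suffix `11` has currently been matched. A product state is a pair (one from each), accepting exactly when both do. Equivalent product states are then merged.
A 7-state machine:
        0   1  
>  q0   q1  q0 
   q1   q2  q1 
   q2   q3  q2 
   q3   q4  q3 
   q4   q0  q5 
   q5   q0  q6 
 * q6   q0  q6 
(> = start, * = accepting)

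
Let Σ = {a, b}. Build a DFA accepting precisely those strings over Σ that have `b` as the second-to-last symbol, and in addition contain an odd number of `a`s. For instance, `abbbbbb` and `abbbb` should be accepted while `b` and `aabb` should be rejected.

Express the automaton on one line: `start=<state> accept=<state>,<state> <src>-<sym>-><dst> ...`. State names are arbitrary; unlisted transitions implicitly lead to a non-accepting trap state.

start=q0 accept=q4,q5 q0-a->q1 q0-b->q2 q1-a->q0 q1-b->q3 q2-a->q4 q2-b->q2 q3-a->q0 q3-b->q5 q4-a->q0 q4-b->q3 q5-a->q0 q5-b->q5

Build one automaton per condition and run them in lockstep. One (7 states) tracks the last 2 symbols read; the other (2 states) tracks the count of `a`s modulo 2. Each combined state is a pair, one component from each; accept when both components accept. After merging equivalent states the machine shrinks.
With 6 states:
        a   b  
>  q0   q1  q2 
   q1   q0  q3 
   q2   q4  q2 
   q3   q0  q5 
 * q4   q0  q3 
 * q5   q0  q5 
(> = start, * = accepting)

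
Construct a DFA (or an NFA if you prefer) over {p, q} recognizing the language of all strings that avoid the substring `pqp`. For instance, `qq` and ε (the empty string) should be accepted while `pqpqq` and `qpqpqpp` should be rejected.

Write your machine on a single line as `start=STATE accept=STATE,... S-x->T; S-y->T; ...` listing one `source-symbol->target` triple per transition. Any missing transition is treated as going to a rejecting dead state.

start=A; accept=A,B,C; A-p->B; A-q->A; B-p->B; B-q->C; C-p->D; C-q->A; D-p->D; D-q->D

This is the complement of 'contains `pqp`'. Use the same substring-matching states — A through D holding how much of `pqp` has just been matched — but flip the accepting set: everything except the trap D accepts.
4 states suffice.
       p  q 
>* A   B  A 
 * B   B  C 
 * C   D  A 
   D   D  D 
(> = start, * = accepting)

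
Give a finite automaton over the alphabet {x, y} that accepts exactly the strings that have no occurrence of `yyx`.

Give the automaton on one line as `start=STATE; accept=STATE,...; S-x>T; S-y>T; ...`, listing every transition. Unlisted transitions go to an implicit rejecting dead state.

Track partial matches of the forbidden pattern `yyx`. State q3 is a dead state reached once `yyx` has occurred; every other state accepts. q0 means no part of `yyx` is currently matched.
        x   y  
>* q0   q0  q1 
 * q1   q0  q2 
 * q2   q3  q2 
   q3   q3  q3 
(> = start, * = accepting)

start=q0; accept=q0,q1,q2; q0-x>q0; q0-y>q1; q1-x>q0; q1-y>q2; q2-x>q3; q2-y>q2; q3-x>q3; q3-y>q3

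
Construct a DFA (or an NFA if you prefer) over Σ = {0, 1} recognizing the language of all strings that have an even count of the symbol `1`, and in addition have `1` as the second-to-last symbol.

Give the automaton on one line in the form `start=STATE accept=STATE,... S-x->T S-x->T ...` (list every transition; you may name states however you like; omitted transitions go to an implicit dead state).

start=q0 accept=q6,q9 q0-0->q1 q0-1->q2 q1-0->q3 q1-1->q4 q2-0->q5 q2-1->q6 q3-0->q3 q3-1->q4 q4-0->q5 q4-1->q6 q5-0->q7 q5-1->q8 q6-0->q9 q6-1->q10 q7-0->q7 q7-1->q8 q8-0->q9 q8-1->q10 q9-0->q3 q9-1->q4 q10-0->q5 q10-1->q6

Run two small machines in parallel and take their product. One (2 states) tracks the count of `1`s modulo 2; the other (7 states) tracks the last 2 symbols read. Each combined state is a pair, one component from each; accept when both components accept.
          0    1  
>  q0     q1   q2 
   q1     q3   q4 
   q2     q5   q6 
   q3     q3   q4 
   q4     q5   q6 
   q5     q7   q8 
 * q6     q9  q10 
   q7     q7   q8 
   q8     q9  q10 
 * q9     q3   q4 
   q10    q5   q6 
(> = start, * = accepting)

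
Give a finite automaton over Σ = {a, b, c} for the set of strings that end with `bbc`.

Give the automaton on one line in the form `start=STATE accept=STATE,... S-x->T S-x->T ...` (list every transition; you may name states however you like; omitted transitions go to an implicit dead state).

start=S0 accept=S3 S0-a->S0 S0-b->S1 S0-c->S0 S1-a->S0 S1-b->S2 S1-c->S0 S2-a->S0 S2-b->S2 S2-c->S3 S3-a->S0 S3-b->S1 S3-c->S0

Let each state record the length of the longest suffix of the input read so far that is also a prefix of `bbc`. S1 means the last symbol is `b`; S2 means the last 2 symbols are `bb`; S3 means the last 3 symbols are `bbc`. Accept only at S3, where the string currently ends in `bbc`.
A 4-state machine:
        a   b   c  
>  S0   S0  S1  S0 
   S1   S0  S2  S0 
   S2   S0  S2  S3 
 * S3   S0  S1  S0 
(> = start, * = accepting)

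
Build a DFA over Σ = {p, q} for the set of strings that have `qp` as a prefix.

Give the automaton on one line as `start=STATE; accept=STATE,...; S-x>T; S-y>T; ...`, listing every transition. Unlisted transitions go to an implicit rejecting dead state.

start=S0; accept=S2; S0-p>S3; S0-q>S1; S1-p>S2; S1-q>S3; S2-p>S2; S2-q>S2; S3-p>S3; S3-q>S3

Walk along `qp` while the input agrees: from S0 take `q` to S1, and so on. Any deviation drops to the rejecting sink S3. Once S2 is reached the prefix is confirmed and every continuation is accepted.
A 4-state machine:
        p   q  
>  S0   S3  S1 
   S1   S2  S3 
 * S2   S2  S2 
   S3   S3  S3 
(> = start, * = accepting)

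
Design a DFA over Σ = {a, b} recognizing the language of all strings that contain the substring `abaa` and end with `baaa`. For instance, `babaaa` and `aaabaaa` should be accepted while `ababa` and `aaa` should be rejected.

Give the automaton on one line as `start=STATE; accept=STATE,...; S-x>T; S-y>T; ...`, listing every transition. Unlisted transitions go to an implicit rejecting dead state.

Run two small machines in parallel and take their product. One (5 states) tracks whether and how much of `abaa` has been seen; the other (5 states) tracks how much of the suffix `baaa` has currently been matched. Each combined state is a pair, one component from each; accept when both components accept. Equivalent product states are then merged.
        a   b  
>  s0   s1  s0 
   s1   s1  s2 
   s2   s3  s0 
   s3   s4  s2 
   s4   s5  s6 
 * s5   s7  s6 
   s6   s8  s6 
   s7   s7  s6 
   s8   s4  s6 
(> = start, * = accepting)

start=s0; accept=s5; s0-a>s1; s0-b>s0; s1-a>s1; s1-b>s2; s2-a>s3; s2-b>s0; s3-a>s4; s3-b>s2; s4-a>s5; s4-b>s6; s5-a>s7; s5-b>s6; s6-a>s8; s6-b>s6; s7-a>s7; s7-b>s6; s8-a>s4; s8-b>s6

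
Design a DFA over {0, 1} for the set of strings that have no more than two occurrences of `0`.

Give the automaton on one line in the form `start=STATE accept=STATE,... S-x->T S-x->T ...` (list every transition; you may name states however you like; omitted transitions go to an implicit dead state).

start=q0 accept=q0,q1,q2 q0-0->q1 q0-1->q0 q1-0->q2 q1-1->q1 q2-0->q3 q2-1->q2 q3-0->q3 q3-1->q3

Count `0`s, saturating at 3: states q0 through q2 mean 0 through 2 `0`s seen; q3 means more than 2. Each `0` increments (capped at q3); other symbols loop. Accept from {q0, q1, q2}.
A 4-state machine:
        0   1  
>* q0   q1  q0 
 * q1   q2  q1 
 * q2   q3  q2 
   q3   q3  q3 
(> = start, * = accepting)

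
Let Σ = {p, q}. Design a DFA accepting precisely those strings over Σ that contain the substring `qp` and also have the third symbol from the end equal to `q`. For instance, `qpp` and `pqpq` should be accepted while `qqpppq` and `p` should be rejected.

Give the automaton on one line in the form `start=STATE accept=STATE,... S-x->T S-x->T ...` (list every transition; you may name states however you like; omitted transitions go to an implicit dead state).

start=s0 accept=s11,s12,s13,s18 s0-p->s1 s0-q->s2 s1-p->s3 s1-q->s4 s2-p->s5 s2-q->s6 s3-p->s7 s3-q->s8 s4-p->s9 s4-q->s10 s5-p->s11 s5-q->s12 s6-p->s13 s6-q->s14 s7-p->s7 s7-q->s8 s8-p->s9 s8-q->s10 s9-p->s11 s9-q->s12 s10-p->s13 s10-q->s14 s11-p->s15 s11-q->s16 s12-p->s9 s12-q->s17 s13-p->s11 s13-q->s12 s14-p->s13 s14-q->s14 s15-p->s15 s15-q->s16 s16-p->s9 s16-q->s17 s17-p->s13 s17-q->s18 s18-p->s13 s18-q->s18

Handle the two conditions separately and then intersect. The first has 3 states tracking whether and how much of `qp` has been seen; the second has 15 states tracking the last 3 symbols read. A product state is a pair (one from each), accepting exactly when both do.
19 states suffice.
          p    q  
>  s0     s1   s2 
   s1     s3   s4 
   s2     s5   s6 
   s3     s7   s8 
   s4     s9  s10 
   s5    s11  s12 
   s6    s13  s14 
   s7     s7   s8 
   s8     s9  s10 
   s9    s11  s12 
   s10   s13  s14 
 * s11   s15  s16 
 * s12    s9  s17 
 * s13   s11  s12 
   s14   s13  s14 
   s15   s15  s16 
   s16    s9  s17 
   s17   s13  s18 
 * s18   s13  s18 
(> = start, * = accepting)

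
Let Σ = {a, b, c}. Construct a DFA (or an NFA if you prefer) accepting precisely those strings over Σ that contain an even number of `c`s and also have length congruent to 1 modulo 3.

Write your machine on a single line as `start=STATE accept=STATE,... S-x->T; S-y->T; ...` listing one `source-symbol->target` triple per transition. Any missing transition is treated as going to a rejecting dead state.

Run two small machines in parallel and take their product. The first has 2 states tracking the count of `c`s modulo 2; the second has 3 states tracking the input length modulo 3. A product state is a pair (one from each), accepting exactly when both do.
A 6-state machine:
        a   b   c  
>  S0   S1  S1  S2 
 * S1   S3  S3  S4 
   S2   S4  S4  S3 
   S3   S0  S0  S5 
   S4   S5  S5  S0 
   S5   S2  S2  S1 
(> = start, * = accepting)

start=S0; accept=S1; S0-a->S1; S0-b->S1; S0-c->S2; S1-a->S3; S1-b->S3; S1-c->S4; S2-a->S4; S2-b->S4; S2-c->S3; S3-a->S0; S3-b->S0; S3-c->S5; S4-a->S5; S4-b->S5; S4-c->S0; S5-a->S2; S5-b->S2; S5-c->S1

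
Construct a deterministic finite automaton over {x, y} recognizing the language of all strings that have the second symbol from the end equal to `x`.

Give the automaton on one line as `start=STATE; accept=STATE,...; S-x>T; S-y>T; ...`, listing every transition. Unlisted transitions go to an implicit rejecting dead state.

A DFA must remember the last 2 symbols (since which symbol is second-to-last isn't known until the input ends). Use one state per possible window of the last ≤2 symbols; accept from those whose window starts with `x`.
7 states suffice.
        x   y  
>  q0   q1  q2 
   q1   q3  q4 
   q2   q5  q6 
 * q3   q3  q4 
 * q4   q5  q6 
   q5   q3  q4 
   q6   q5  q6 
(> = start, * = accepting)

start=q0; accept=q3,q4; q0-x>q1; q0-y>q2; q1-x>q3; q1-y>q4; q2-x>q5; q2-y>q6; q3-x>q3; q3-y>q4; q4-x>q5; q4-y>q6; q5-x>q3; q5-y>q4; q6-x>q5; q6-y>q6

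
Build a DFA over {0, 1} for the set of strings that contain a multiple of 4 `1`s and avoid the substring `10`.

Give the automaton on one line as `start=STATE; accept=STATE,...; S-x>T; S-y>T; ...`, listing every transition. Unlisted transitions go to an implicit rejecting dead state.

start=q0; accept=q0,q5; q0-0>q0; q0-1>q1; q1-0>q2; q1-1>q3; q2-0>q2; q2-1>q2; q3-0>q2; q3-1>q4; q4-0>q2; q4-1>q5; q5-0>q2; q5-1>q1

Handle the two conditions separately and then intersect. The first has 4 states tracking the count of `1`s modulo 4; the second has 3 states tracking partial matches of the forbidden pattern `10`. A product state is a pair (one from each), accepting exactly when both do. Equivalent product states are then merged.
A 6-state machine:
        0   1  
>* q0   q0  q1 
   q1   q2  q3 
   q2   q2  q2 
   q3   q2  q4 
   q4   q2  q5 
 * q5   q2  q1 
(> = start, * = accepting)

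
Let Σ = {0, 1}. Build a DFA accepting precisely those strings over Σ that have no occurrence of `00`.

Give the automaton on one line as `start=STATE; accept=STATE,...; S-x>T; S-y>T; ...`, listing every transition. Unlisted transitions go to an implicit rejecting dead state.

Track partial matches of the forbidden pattern `00`. State S2 is a dead state reached once `00` has occurred; every other state accepts. S0 means no part of `00` is currently matched.
3 states suffice.
        0   1  
>* S0   S1  S0 
 * S1   S2  S0 
   S2   S2  S2 
(> = start, * = accepting)

start=S0; accept=S0,S1; S0-0>S1; S0-1>S0; S1-0>S2; S1-1>S0; S2-0>S2; S2-1>S2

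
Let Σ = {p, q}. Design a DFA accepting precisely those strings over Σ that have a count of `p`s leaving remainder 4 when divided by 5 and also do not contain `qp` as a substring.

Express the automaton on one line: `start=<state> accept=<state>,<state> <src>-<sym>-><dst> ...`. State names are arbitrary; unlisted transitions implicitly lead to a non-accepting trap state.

start=A accept=F,G A-p->B A-q->C B-p->D B-q->C C-p->C C-q->C D-p->E D-q->C E-p->F E-q->C F-p->A F-q->G G-p->C G-q->G

Handle the two conditions separately and then intersect. The first has 5 states tracking the count of `p`s modulo 5; the second has 3 states tracking partial matches of the forbidden pattern `qp`. A product state is a pair (one from each), accepting exactly when both do. After merging equivalent states the machine shrinks.
A 7-state machine:
       p  q 
>  A   B  C 
   B   D  C 
   C   C  C 
   D   E  C 
   E   F  C 
 * F   A  G 
 * G   C  G 
(> = start, * = accepting)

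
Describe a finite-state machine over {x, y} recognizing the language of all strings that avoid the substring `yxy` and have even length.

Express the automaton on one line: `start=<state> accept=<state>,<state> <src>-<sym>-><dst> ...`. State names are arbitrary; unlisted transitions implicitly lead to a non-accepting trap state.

start=S0 accept=S0,S3,S4 S0-x->S1 S0-y->S2 S1-x->S0 S1-y->S3 S2-x->S4 S2-y->S3 S3-x->S5 S3-y->S2 S4-x->S1 S4-y->S6 S5-x->S0 S5-y->S7 S6-x->S7 S6-y->S7 S7-x->S6 S7-y->S6

Run two small machines in parallel and take their product. The first has 4 states tracking partial matches of the forbidden pattern `yxy`; the second has 2 states tracking the input length modulo 2. A product state is a pair (one from each), accepting exactly when both do.
        x   y  
>* S0   S1  S2 
   S1   S0  S3 
   S2   S4  S3 
 * S3   S5  S2 
 * S4   S1  S6 
   S5   S0  S7 
   S6   S7  S7 
   S7   S6  S6 
(> = start, * = accepting)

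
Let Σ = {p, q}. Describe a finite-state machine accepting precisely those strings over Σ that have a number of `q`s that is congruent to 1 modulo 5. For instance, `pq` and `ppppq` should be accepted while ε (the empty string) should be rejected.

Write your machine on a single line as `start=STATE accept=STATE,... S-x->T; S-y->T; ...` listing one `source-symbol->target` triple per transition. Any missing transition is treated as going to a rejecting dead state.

start=S0; accept=S1; S0-p->S0; S0-q->S1; S1-p->S1; S1-q->S2; S2-p->S2; S2-q->S3; S3-p->S3; S3-q->S4; S4-p->S4; S4-q->S0

The only thing that matters is how many `q`s have appeared, reduced mod 5. Use one state per residue: S0 for 0, …, S4 for 4. Reading `q` moves to the next residue; anything else stays put. S1 is accepting.
5 states suffice.
        p   q  
>  S0   S0  S1 
 * S1   S1  S2 
   S2   S2  S3 
   S3   S3  S4 
   S4   S4  S0 
(> = start, * = accepting)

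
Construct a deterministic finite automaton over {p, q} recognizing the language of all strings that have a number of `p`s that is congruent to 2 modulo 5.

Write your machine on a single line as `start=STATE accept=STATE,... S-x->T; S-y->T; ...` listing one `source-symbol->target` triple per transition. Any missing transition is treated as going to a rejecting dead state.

The only thing that matters is how many `p`s have appeared, reduced mod 5. Use one state per residue: A for 0, …, E for 4. Reading `p` moves to the next residue; anything else stays put. C is accepting.
       p  q 
>  A   B  A 
   B   C  B 
 * C   D  C 
   D   E  D 
   E   A  E 
(> = start, * = accepting)

start=A; accept=C; A-p->B; A-q->A; B-p->C; B-q->B; C-p->D; C-q->C; D-p->E; D-q->D; E-p->A; E-q->E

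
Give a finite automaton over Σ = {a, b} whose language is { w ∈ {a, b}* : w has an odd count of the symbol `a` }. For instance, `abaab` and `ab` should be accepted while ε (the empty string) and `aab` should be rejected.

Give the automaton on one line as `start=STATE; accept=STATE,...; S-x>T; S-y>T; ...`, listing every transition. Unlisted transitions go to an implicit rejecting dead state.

start=q0; accept=q1; q0-a>q1; q0-b>q0; q1-a>q0; q1-b>q1

Keep the running count of `a`s modulo 2: each `a` advances along the cycle q0 → q1 → q0 while other symbols loop. Accept at q1.
With 2 states:
        a   b  
>  q0   q1  q0 
 * q1   q0  q1 
(> = start, * = accepting)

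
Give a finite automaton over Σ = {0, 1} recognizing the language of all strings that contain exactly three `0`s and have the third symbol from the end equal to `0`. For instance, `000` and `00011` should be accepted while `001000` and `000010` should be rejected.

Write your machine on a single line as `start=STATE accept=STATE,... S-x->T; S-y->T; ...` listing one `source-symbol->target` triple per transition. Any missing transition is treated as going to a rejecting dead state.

start=A; accept=E,I,J,M; A-0->B; A-1->A; B-0->C; B-1->D; C-0->E; C-1->F; D-0->G; D-1->D; E-0->H; E-1->I; F-0->J; F-1->K; G-0->L; G-1->F; H-0->H; H-1->H; I-0->H; I-1->M; J-0->H; J-1->N; K-0->O; K-1->K; L-0->H; L-1->I; M-0->H; M-1->H; N-0->H; N-1->M; O-0->H; O-1->N

Handle the two conditions separately and then intersect. One (5 states) tracks the count of `0`s, saturating at 4; the other (15 states) tracks the last 3 symbols read. Each combined state is a pair, one component from each; accept when both components accept. Minimizing collapses redundant product states.
A 15-state machine:
       0  1 
>  A   B  A 
   B   C  D 
   C   E  F 
   D   G  D 
 * E   H  I 
   F   J  K 
   G   L  F 
   H   H  H 
 * I   H  M 
 * J   H  N 
   K   O  K 
   L   H  I 
 * M   H  H 
   N   H  M 
   O   H  N 
(> = start, * = accepting)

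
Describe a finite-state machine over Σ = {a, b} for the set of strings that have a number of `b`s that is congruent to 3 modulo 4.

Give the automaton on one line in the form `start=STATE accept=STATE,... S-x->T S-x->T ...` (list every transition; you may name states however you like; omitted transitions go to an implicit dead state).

The only thing that matters is how many `b`s have appeared, reduced mod 4. Use one state per residue: S0 for 0, …, S3 for 3. Reading `b` moves to the next residue; anything else stays put. S3 is accepting.
A 4-state machine:
        a   b  
>  S0   S0  S1 
   S1   S1  S2 
   S2   S2  S3 
 * S3   S3  S0 
(> = start, * = accepting)

start=S0 accept=S3 S0-a->S0 S0-b->S1 S1-a->S1 S1-b->S2 S2-a->S2 S2-b->S3 S3-a->S3 S3-b->S0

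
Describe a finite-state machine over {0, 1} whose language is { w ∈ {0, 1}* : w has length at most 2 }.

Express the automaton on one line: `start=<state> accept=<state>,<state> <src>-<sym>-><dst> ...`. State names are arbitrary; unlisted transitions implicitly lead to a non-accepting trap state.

Count input length up to 3: every symbol moves from A toward D, which means 'more than 2' and absorbs. Accept from {A, B, C}.
A 4-state machine:
       0  1 
>* A   B  B 
 * B   C  C 
 * C   D  D 
   D   D  D 
(> = start, * = accepting)

start=A accept=A,B,C A-0->B A-1->B B-0->C B-1->C C-0->D C-1->D D-0->D D-1->D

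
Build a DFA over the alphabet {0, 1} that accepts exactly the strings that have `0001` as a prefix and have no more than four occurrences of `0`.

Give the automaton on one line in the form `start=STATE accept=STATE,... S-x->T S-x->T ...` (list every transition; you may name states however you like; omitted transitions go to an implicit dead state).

Build one automaton per condition and run them in lockstep. The first has 6 states tracking whether the input so far still matches the prefix `0001`; the second has 6 states tracking the count of `0`s, saturating at 5. A product state is a pair (one from each), accepting exactly when both do.
13 states suffice.
       0  1 
>  A   B  C 
   B   D  E 
   C   E  C 
   D   F  G 
   E   G  E 
   F   H  I 
   G   J  G 
   H   K  H 
 * I   L  I 
   J   H  J 
   K   K  K 
 * L   M  L 
   M   M  M 
(> = start, * = accepting)

start=A accept=I,L A-0->B A-1->C B-0->D B-1->E C-0->E C-1->C D-0->F D-1->G E-0->G E-1->E F-0->H F-1->I G-0->J G-1->G H-0->K H-1->H I-0->L I-1->I J-0->H J-1->J K-0->K K-1->K L-0->M L-1->L M-0->M M-1->M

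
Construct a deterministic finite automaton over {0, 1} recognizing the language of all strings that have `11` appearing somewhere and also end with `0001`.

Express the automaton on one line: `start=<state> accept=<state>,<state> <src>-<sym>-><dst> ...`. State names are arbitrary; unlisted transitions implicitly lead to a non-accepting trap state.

start=s0 accept=s6 s0-0->s0 s0-1->s1 s1-0->s0 s1-1->s2 s2-0->s3 s2-1->s2 s3-0->s4 s3-1->s2 s4-0->s5 s4-1->s2 s5-0->s5 s5-1->s6 s6-0->s3 s6-1->s2

Build one automaton per condition and run them in lockstep. One (3 states) tracks whether and how much of `11` has been seen; the other (5 states) tracks how much of the suffix `0001` has currently been matched. Each combined state is a pair, one component from each; accept when both components accept. Minimizing collapses redundant product states.
A 7-state machine:
        0   1  
>  s0   s0  s1 
   s1   s0  s2 
   s2   s3  s2 
   s3   s4  s2 
   s4   s5  s2 
   s5   s5  s6 
 * s6   s3  s2 
(> = start, * = accepting)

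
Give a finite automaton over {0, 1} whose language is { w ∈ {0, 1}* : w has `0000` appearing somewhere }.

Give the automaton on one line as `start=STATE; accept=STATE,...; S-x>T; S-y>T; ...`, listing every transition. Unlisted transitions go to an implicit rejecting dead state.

start=q0; accept=q4; q0-0>q1; q0-1>q0; q1-0>q2; q1-1>q0; q2-0>q3; q2-1>q0; q3-0>q4; q3-1>q0; q4-0>q4; q4-1>q4

States q0..q3 record the length of the longest prefix of `0000` that matches the current input suffix. Reaching q4 means `0000` has been seen, and we stay there forever. Accept from q4.
        0   1  
>  q0   q1  q0 
   q1   q2  q0 
   q2   q3  q0 
   q3   q4  q0 
 * q4   q4  q4 
(> = start, * = accepting)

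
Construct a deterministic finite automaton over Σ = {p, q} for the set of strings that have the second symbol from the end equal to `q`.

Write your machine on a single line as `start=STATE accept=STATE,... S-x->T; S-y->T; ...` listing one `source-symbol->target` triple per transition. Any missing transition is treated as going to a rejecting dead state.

start=s0; accept=s5,s6; s0-p->s1; s0-q->s2; s1-p->s3; s1-q->s4; s2-p->s5; s2-q->s6; s3-p->s3; s3-q->s4; s4-p->s5; s4-q->s6; s5-p->s3; s5-q->s4; s6-p->s5; s6-q->s6

Because acceptance depends on a position counted from the end, the machine has to buffer the most recent 2 symbols. Make each state the string of the last up-to-2 symbols read; on input `x` shift the window left and append `x`. Accept when the buffered window has length 2 and begins with `q`.
7 states suffice.
        p   q  
>  s0   s1  s2 
   s1   s3  s4 
   s2   s5  s6 
   s3   s3  s4 
   s4   s5  s6 
 * s5   s3  s4 
 * s6   s5  s6 
(> = start, * = accepting)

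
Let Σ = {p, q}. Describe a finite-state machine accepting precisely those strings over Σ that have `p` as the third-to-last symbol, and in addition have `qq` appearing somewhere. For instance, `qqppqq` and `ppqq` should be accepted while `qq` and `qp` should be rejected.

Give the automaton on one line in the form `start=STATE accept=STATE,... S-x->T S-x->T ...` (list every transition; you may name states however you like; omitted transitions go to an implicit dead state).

Run two small machines in parallel and take their product. The first has 15 states tracking the last 3 symbols read; the second has 3 states tracking whether and how much of `qq` has been seen. A product state is a pair (one from each), accepting exactly when both do. Equivalent product states are then merged.
With 12 states:
          p    q  
>  S0     S1   S2 
   S1     S1   S3 
   S2     S1   S4 
   S3     S1   S5 
   S4     S6   S4 
 * S5     S6   S4 
   S6     S7   S8 
   S7     S9  S10 
   S8    S11   S5 
 * S9     S9  S10 
 * S10   S11   S5 
 * S11    S7   S8 
(> = start, * = accepting)

start=S0 accept=S5,S9,S10,S11 S0-p->S1 S0-q->S2 S1-p->S1 S1-q->S3 S2-p->S1 S2-q->S4 S3-p->S1 S3-q->S5 S4-p->S6 S4-q->S4 S5-p->S6 S5-q->S4 S6-p->S7 S6-q->S8 S7-p->S9 S7-q->S10 S8-p->S11 S8-q->S5 S9-p->S9 S9-q->S10 S10-p->S11 S10-q->S5 S11-p->S7 S11-q->S8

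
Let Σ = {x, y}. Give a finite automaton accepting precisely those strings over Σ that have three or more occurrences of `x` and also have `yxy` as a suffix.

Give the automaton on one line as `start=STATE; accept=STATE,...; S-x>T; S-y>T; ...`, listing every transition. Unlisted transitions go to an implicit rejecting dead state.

Build one automaton per condition and run them in lockstep. One (5 states) tracks the count of `x`s, saturating at 4; the other (4 states) tracks how much of the suffix `yxy` has currently been matched. Each combined state is a pair, one component from each; accept when both components accept. Minimizing collapses redundant product states.
With 6 states:
        x   y  
>  q0   q1  q0 
   q1   q2  q1 
   q2   q2  q3 
   q3   q4  q3 
   q4   q2  q5 
 * q5   q4  q3 
(> = start, * = accepting)

start=q0; accept=q5; q0-x>q1; q0-y>q0; q1-x>q2; q1-y>q1; q2-x>q2; q2-y>q3; q3-x>q4; q3-y>q3; q4-x>q2; q4-y>q5; q5-x>q4; q5-y>q3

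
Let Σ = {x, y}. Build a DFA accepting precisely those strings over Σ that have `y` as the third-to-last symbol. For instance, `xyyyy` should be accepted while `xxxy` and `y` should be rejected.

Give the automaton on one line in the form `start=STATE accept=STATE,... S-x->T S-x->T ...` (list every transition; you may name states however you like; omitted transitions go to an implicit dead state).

start=q0 accept=q11,q12,q13,q14 q0-x->q1 q0-y->q2 q1-x->q3 q1-y->q4 q2-x->q5 q2-y->q6 q3-x->q7 q3-y->q8 q4-x->q9 q4-y->q10 q5-x->q11 q5-y->q12 q6-x->q13 q6-y->q14 q7-x->q7 q7-y->q8 q8-x->q9 q8-y->q10 q9-x->q11 q9-y->q12 q10-x->q13 q10-y->q14 q11-x->q7 q11-y->q8 q12-x->q9 q12-y->q10 q13-x->q11 q13-y->q12 q14-x->q13 q14-y->q14

A DFA must remember the last 3 symbols (since which symbol is third-to-last isn't known until the input ends). Use one state per possible window of the last ≤3 symbols; accept from those whose window starts with `y`.
A 15-state machine:
          x    y  
>  q0     q1   q2 
   q1     q3   q4 
   q2     q5   q6 
   q3     q7   q8 
   q4     q9  q10 
   q5    q11  q12 
   q6    q13  q14 
   q7     q7   q8 
   q8     q9  q10 
   q9    q11  q12 
   q10   q13  q14 
 * q11    q7   q8 
 * q12    q9  q10 
 * q13   q11  q12 
 * q14   q13  q14 
(> = start, * = accepting)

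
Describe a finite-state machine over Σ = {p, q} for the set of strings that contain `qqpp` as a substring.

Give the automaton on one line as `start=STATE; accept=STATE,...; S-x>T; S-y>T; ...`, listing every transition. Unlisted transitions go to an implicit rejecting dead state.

start=A; accept=E; A-p>A; A-q>B; B-p>A; B-q>C; C-p>D; C-q>C; D-p>E; D-q>B; E-p>E; E-q>E

States A..D record the length of the longest prefix of `qqpp` that matches the current input suffix. Reaching E means `qqpp` has been seen, and we stay there forever. Accept from E.
A 5-state machine:
       p  q 
>  A   A  B 
   B   A  C 
   C   D  C 
   D   E  B 
 * E   E  E 
(> = start, * = accepting)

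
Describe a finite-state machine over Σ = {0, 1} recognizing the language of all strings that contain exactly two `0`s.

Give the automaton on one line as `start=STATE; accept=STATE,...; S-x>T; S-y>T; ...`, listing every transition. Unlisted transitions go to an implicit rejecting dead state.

start=q0; accept=q2; q0-0>q1; q0-1>q0; q1-0>q2; q1-1>q1; q2-0>q3; q2-1>q2; q3-0>q3; q3-1>q3

Count `0`s, saturating at 3: states q0 through q2 mean 0 through 2 `0`s seen; q3 means more than 2. Each `0` increments (capped at q3); other symbols loop. Accept from {q2}.
        0   1  
>  q0   q1  q0 
   q1   q2  q1 
 * q2   q3  q2 
   q3   q3  q3 
(> = start, * = accepting)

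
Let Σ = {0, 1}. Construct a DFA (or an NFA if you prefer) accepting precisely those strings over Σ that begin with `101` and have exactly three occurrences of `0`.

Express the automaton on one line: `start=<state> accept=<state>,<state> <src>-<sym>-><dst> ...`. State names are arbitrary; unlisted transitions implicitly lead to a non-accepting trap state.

Build one automaton per condition and run them in lockstep. One (5 states) tracks whether the input so far still matches the prefix `101`; the other (5 states) tracks the count of `0`s, saturating at 4. Each combined state is a pair, one component from each; accept when both components accept. After merging equivalent states the machine shrinks.
A 7-state machine:
        0   1  
>  S0   S1  S2 
   S1   S1  S1 
   S2   S3  S1 
   S3   S1  S4 
   S4   S5  S4 
   S5   S6  S5 
 * S6   S1  S6 
(> = start, * = accepting)

start=S0 accept=S6 S0-0->S1 S0-1->S2 S1-0->S1 S1-1->S1 S2-0->S3 S2-1->S1 S3-0->S1 S3-1->S4 S4-0->S5 S4-1->S4 S5-0->S6 S5-1->S5 S6-0->S1 S6-1->S6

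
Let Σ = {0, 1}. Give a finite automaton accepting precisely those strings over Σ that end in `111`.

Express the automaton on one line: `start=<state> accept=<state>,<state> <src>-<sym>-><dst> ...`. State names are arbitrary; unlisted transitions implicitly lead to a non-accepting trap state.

start=S0 accept=S3 S0-0->S0 S0-1->S1 S1-0->S0 S1-1->S2 S2-0->S0 S2-1->S3 S3-0->S0 S3-1->S3

Remember how much of `111` the current input suffix matches. State S0 means no match yet; S1 means the last symbol is `1`; S2 means the last 2 symbols are `11`; S3 means the last 3 symbols are `111`. Only S3 accepts. On a mismatch, fall back to the longest proper suffix that is still a prefix of `111`.
        0   1  
>  S0   S0  S1 
   S1   S0  S2 
   S2   S0  S3 
 * S3   S0  S3 
(> = start, * = accepting)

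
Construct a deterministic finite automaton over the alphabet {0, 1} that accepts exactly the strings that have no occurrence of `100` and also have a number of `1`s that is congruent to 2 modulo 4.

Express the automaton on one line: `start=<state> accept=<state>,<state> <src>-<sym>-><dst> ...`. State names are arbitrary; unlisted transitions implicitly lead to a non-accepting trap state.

start=q0 accept=q3,q5 q0-0->q0 q0-1->q1 q1-0->q2 q1-1->q3 q2-0->q4 q2-1->q3 q3-0->q5 q3-1->q6 q4-0->q4 q4-1->q4 q5-0->q4 q5-1->q6 q6-0->q7 q6-1->q8 q7-0->q4 q7-1->q8 q8-0->q9 q8-1->q1 q9-0->q4 q9-1->q1

Run two small machines in parallel and take their product. The first has 4 states tracking partial matches of the forbidden pattern `100`; the second has 4 states tracking the count of `1`s modulo 4. A product state is a pair (one from each), accepting exactly when both do. Equivalent product states are then merged.
With 10 states:
        0   1  
>  q0   q0  q1 
   q1   q2  q3 
   q2   q4  q3 
 * q3   q5  q6 
   q4   q4  q4 
 * q5   q4  q6 
   q6   q7  q8 
   q7   q4  q8 
   q8   q9  q1 
   q9   q4  q1 
(> = start, * = accepting)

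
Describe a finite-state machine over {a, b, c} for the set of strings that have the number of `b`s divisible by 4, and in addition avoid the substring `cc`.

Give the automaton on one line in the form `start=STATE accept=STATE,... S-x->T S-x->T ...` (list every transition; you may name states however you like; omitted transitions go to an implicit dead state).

start=q0 accept=q0,q2 q0-a->q0 q0-b->q1 q0-c->q2 q1-a->q1 q1-b->q3 q1-c->q4 q2-a->q0 q2-b->q1 q2-c->q5 q3-a->q3 q3-b->q6 q3-c->q7 q4-a->q1 q4-b->q3 q4-c->q8 q5-a->q5 q5-b->q8 q5-c->q5 q6-a->q6 q6-b->q0 q6-c->q9 q7-a->q3 q7-b->q6 q7-c->q10 q8-a->q8 q8-b->q10 q8-c->q8 q9-a->q6 q9-b->q0 q9-c->q11 q10-a->q10 q10-b->q11 q10-c->q10 q11-a->q11 q11-b->q5 q11-c->q11

Handle the two conditions separately and then intersect. One (4 states) tracks the count of `b`s modulo 4; the other (3 states) tracks partial matches of the forbidden pattern `cc`. Each combined state is a pair, one component from each; accept when both components accept.
With 12 states:
          a    b    c  
>* q0     q0   q1   q2 
   q1     q1   q3   q4 
 * q2     q0   q1   q5 
   q3     q3   q6   q7 
   q4     q1   q3   q8 
   q5     q5   q8   q5 
   q6     q6   q0   q9 
   q7     q3   q6  q10 
   q8     q8  q10   q8 
   q9     q6   q0  q11 
   q10   q10  q11  q10 
   q11   q11   q5  q11 
(> = start, * = accepting)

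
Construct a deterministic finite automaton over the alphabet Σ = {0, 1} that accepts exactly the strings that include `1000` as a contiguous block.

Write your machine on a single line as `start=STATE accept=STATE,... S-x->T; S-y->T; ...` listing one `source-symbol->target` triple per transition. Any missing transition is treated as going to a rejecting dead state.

States s0..s3 record the length of the longest prefix of `1000` that matches the current input suffix. Reaching s4 means `1000` has been seen, and we stay there forever. Accept from s4.
        0   1  
>  s0   s0  s1 
   s1   s2  s1 
   s2   s3  s1 
   s3   s4  s1 
 * s4   s4  s4 
(> = start, * = accepting)

start=s0; accept=s4; s0-0->s0; s0-1->s1; s1-0->s2; s1-1->s1; s2-0->s3; s2-1->s1; s3-0->s4; s3-1->s1; s4-0->s4; s4-1->s4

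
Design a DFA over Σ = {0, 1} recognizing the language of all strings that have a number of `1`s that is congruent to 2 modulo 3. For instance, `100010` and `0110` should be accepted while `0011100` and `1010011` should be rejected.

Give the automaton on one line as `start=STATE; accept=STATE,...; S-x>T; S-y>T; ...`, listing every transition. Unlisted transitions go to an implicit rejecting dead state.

start=s0; accept=s2; s0-0>s0; s0-1>s1; s1-0>s1; s1-1>s2; s2-0>s2; s2-1>s0

The only thing that matters is how many `1`s have appeared, reduced mod 3. Use one state per residue: s0 for 0, …, s2 for 2. Reading `1` moves to the next residue; anything else stays put. s2 is accepting.
        0   1  
>  s0   s0  s1 
   s1   s1  s2 
 * s2   s2  s0 
(> = start, * = accepting)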